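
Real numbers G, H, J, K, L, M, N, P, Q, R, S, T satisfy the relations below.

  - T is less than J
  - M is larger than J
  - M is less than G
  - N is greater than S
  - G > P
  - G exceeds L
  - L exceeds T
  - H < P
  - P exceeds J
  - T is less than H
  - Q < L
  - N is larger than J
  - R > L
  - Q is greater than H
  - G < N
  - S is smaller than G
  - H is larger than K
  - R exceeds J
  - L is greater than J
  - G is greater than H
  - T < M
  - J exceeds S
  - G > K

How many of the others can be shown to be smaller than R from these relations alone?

The elements the relations force below R are K, T, S, H, Q, J, L — no chain reaches any other.
That is 7.

7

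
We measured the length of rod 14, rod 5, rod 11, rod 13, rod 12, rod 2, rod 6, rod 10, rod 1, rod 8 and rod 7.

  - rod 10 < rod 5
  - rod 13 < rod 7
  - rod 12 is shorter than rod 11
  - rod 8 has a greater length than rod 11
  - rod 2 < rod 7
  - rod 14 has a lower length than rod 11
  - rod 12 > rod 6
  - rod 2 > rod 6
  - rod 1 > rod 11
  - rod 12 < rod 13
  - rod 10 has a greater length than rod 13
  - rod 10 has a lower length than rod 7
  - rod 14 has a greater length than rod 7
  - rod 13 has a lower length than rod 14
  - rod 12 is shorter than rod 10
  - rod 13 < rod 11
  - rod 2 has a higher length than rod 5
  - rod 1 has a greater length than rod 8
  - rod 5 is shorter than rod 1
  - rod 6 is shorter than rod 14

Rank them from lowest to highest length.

rod 6 < rod 12 < rod 13 < rod 10 < rod 5 < rod 2 < rod 7 < rod 14 < rod 11 < rod 8 < rod 1

Nothing is placed below rod 6, so it is least; from there rod 6 < rod 12; rod 12 < rod 13; rod 13 < rod 10; rod 10 < rod 5; rod 5 < rod 2; rod 2 < rod 7; rod 7 < rod 14; rod 14 < rod 11; rod 11 < rod 8; rod 8 < rod 1, each given directly.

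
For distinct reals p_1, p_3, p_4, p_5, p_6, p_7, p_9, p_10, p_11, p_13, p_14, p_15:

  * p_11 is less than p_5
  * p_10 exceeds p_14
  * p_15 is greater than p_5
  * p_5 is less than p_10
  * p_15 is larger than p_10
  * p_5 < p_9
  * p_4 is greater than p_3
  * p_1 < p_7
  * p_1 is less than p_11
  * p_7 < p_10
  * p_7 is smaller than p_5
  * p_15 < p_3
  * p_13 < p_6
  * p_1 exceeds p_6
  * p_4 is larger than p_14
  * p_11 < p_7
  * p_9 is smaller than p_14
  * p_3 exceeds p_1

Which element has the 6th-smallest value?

The consecutive relations fix a unique order: p_13 < p_6 < p_1 < p_11 < p_7 < p_5 < p_9 < p_14 < p_10 < p_15 < p_3 < p_4.
The 6th smallest is p_5.

p_5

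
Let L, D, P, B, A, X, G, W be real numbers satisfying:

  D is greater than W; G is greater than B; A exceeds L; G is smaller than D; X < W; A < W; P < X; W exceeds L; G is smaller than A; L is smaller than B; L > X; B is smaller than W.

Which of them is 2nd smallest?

X

Piecing the relations together gives one ordering: P < X < L < B < G < A < W < D.
The 2nd smallest is X.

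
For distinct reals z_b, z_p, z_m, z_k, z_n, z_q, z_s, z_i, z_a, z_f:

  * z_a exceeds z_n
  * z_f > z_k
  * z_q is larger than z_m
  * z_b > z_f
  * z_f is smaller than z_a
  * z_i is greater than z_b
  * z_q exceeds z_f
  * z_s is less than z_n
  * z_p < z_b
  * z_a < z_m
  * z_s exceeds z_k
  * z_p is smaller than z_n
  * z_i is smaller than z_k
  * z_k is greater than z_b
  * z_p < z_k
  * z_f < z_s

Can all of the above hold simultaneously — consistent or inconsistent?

We have z_f < z_b stated directly, yet also z_b < z_i < z_k < z_f by chaining the others — so z_b < z_f. Contradiction.

inconsistent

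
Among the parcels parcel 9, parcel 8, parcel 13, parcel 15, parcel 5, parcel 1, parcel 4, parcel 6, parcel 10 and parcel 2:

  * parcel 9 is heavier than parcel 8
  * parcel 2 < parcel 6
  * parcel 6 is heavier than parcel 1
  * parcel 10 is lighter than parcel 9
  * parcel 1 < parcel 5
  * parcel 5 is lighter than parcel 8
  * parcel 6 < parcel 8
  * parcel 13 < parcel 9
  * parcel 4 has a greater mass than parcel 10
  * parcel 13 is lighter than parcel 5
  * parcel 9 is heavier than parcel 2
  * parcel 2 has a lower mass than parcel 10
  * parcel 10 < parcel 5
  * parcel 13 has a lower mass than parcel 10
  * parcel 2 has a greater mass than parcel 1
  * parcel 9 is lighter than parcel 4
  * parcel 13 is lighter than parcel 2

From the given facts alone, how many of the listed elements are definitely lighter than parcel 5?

Directly below parcel 5: parcel 13, parcel 1, parcel 10.
One step further: parcel 2 (4 so far).
Nothing else is reachable below parcel 5; 4 in all.

4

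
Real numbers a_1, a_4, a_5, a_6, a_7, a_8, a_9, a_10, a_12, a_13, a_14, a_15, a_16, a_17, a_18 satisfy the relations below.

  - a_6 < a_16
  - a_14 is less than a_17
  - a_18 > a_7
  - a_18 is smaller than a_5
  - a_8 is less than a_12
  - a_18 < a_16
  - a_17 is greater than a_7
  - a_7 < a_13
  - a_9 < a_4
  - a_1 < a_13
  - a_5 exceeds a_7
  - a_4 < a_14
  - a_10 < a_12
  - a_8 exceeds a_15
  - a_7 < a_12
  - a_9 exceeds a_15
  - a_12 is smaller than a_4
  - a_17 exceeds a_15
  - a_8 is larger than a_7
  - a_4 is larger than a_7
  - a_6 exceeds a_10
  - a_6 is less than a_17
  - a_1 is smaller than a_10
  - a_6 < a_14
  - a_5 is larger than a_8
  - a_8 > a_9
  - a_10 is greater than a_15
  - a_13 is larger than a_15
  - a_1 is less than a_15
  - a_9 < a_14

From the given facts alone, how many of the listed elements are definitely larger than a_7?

The elements the relations force above a_7 are a_18, a_8, a_5, a_13, a_16, a_12, a_4, a_14, a_17 — no chain reaches any other.
That is 9.

9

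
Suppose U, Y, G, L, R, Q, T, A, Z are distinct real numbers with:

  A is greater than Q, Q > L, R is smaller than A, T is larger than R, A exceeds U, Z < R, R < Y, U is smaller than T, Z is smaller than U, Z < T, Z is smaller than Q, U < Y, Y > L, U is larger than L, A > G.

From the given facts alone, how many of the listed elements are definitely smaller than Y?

Directly below Y: L, U, R.
One step further: Z (4 so far).
Nothing else is reachable below Y; 4 in all.

4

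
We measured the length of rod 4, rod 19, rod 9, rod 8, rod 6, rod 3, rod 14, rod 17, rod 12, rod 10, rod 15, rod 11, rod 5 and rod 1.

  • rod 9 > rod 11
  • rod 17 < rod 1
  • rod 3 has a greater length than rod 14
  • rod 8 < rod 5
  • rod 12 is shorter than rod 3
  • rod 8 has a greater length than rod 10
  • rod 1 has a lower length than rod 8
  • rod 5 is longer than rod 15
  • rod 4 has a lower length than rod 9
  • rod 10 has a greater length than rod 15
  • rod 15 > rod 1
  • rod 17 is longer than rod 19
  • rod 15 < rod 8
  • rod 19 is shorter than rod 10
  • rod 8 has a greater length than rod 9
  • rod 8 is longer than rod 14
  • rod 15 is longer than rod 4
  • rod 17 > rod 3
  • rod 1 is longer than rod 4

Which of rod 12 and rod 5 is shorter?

rod 12

Chaining the given relations: rod 12 < rod 3 < rod 17 < rod 1 < rod 15 < rod 8 < rod 5.
So rod 12 < rod 5; rod 12 is the shorter of the two.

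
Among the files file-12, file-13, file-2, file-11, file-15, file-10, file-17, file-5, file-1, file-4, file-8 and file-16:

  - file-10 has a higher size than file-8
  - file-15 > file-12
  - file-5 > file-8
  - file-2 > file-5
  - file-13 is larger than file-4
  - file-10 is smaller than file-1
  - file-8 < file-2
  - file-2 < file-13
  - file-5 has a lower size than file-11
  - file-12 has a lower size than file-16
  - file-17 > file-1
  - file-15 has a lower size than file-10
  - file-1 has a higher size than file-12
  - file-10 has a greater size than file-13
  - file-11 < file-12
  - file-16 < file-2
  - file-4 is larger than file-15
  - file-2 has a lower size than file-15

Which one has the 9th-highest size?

The consecutive relations fix a unique order: file-8 < file-5 < file-11 < file-12 < file-16 < file-2 < file-15 < file-4 < file-13 < file-10 < file-1 < file-17.
The 9th largest is file-12.

file-12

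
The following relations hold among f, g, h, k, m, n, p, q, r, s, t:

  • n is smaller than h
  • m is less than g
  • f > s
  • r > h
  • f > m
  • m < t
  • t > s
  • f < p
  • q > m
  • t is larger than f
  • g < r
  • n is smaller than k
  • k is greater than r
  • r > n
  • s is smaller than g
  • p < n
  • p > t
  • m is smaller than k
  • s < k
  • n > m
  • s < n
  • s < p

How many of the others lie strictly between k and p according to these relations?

Chaining upward from p reaches: n, h, r.
Chaining downward from k reaches: m, s, f, g, t, n, h, r.
Strictly between p and k are those in both lists: n, h, r — 3 elements.

3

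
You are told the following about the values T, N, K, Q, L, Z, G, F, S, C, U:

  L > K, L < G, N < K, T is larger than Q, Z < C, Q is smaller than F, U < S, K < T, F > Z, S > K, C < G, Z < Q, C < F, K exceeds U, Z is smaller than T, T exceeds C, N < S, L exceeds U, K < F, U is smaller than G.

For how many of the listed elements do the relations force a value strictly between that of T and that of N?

The relations place N below T. An element lies strictly between them when it is forced above N and also forced below T.
Above N: {K, L, G, S, F}. Below T: {U, Z, C, K, Q}.
Intersection: {K} — 1.

1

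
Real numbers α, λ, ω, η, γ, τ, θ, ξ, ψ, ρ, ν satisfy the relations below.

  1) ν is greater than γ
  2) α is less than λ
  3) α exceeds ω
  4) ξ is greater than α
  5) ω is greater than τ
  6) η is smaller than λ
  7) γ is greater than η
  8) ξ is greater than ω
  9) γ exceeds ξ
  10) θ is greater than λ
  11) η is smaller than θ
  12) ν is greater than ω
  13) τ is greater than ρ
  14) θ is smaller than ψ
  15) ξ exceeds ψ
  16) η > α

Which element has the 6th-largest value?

Piecing the relations together gives one ordering: ρ < τ < ω < α < η < λ < θ < ψ < ξ < γ < ν.
The 6th largest is λ.

λ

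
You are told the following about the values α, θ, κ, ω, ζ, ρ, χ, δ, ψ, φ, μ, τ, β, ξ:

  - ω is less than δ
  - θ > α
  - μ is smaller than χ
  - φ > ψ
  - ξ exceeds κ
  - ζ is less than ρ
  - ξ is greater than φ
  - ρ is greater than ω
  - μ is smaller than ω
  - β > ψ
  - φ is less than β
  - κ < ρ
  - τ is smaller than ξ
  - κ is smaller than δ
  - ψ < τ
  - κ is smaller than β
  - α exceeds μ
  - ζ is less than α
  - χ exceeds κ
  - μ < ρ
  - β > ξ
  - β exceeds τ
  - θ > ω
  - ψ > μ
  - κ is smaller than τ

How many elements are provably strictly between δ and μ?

1

Chaining upward from μ reaches: ψ, ω, τ, φ, ξ, α, χ, θ, β, ρ.
Chaining downward from δ reaches: κ, ω.
Strictly between μ and δ are those in both lists: ω — 1 element.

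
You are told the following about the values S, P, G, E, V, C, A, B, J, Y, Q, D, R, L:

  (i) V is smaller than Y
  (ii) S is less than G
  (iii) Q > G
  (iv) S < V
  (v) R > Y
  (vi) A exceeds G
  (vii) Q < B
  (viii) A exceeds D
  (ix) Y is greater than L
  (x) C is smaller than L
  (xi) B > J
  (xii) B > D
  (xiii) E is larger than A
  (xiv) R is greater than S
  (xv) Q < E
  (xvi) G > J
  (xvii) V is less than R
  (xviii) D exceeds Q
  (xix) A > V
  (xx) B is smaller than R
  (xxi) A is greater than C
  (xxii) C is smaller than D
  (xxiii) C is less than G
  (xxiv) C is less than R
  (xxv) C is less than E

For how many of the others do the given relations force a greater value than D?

4

From D the given relations immediately reach A, B.
From those, E, R — 4 in total.
No other element is forced above D by the given relations, so the count is 4.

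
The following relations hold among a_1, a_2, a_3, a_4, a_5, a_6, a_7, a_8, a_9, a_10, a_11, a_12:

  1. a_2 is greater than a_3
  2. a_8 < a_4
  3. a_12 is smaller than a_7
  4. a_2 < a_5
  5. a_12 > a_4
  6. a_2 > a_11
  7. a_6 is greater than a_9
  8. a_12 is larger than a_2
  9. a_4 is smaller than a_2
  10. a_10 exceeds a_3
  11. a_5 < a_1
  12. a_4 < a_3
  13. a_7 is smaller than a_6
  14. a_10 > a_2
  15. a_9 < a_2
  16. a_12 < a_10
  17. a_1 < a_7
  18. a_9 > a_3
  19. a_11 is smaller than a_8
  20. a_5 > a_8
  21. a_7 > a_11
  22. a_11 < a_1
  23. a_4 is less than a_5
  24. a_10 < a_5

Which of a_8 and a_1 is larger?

a_1

a_8 < a_4 and a_4 < a_3 give a_8 < a_3.
Then a_3 < a_9 extends the chain to a_9.
With a_9 < a_2: a_8 < a_4 < a_3 < a_9 < a_2.
Then a_2 < a_12 extends the chain to a_12.
With a_12 < a_10: a_8 < a_4 < a_3 < a_9 < a_2 < a_12 < a_10.
With a_10 < a_5: a_8 < a_4 < a_3 < a_9 < a_2 < a_12 < a_10 < a_5.
With a_5 < a_1: a_8 < a_4 < a_3 < a_9 < a_2 < a_12 < a_10 < a_5 < a_1.
So a_8 < a_1; a_1 is the larger of the two.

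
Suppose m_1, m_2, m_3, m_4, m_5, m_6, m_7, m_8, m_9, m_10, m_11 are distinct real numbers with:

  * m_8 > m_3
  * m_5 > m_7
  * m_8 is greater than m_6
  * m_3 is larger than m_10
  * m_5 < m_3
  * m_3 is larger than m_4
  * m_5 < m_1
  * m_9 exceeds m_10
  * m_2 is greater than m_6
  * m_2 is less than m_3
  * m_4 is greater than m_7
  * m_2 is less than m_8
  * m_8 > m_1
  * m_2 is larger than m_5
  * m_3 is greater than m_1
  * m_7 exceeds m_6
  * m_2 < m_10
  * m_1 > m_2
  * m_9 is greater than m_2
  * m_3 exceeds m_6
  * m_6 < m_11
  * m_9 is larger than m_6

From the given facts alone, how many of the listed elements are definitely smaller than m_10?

Directly below m_10: m_2.
One step further: m_6, m_5 (3 so far).
One step further: m_7 (4 so far).
Nothing else is reachable below m_10; 4 in all.

4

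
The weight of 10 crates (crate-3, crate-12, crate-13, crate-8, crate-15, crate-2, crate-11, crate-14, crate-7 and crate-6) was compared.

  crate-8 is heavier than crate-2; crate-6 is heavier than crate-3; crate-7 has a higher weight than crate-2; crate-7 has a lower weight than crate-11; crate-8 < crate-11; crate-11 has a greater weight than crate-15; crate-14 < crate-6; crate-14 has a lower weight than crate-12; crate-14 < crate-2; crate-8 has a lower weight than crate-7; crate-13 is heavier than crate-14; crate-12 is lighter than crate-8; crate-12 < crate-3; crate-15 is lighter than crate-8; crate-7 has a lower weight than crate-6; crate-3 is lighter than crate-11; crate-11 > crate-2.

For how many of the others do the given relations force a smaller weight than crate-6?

The elements the relations force below crate-6 are crate-15, crate-14, crate-2, crate-12, crate-8, crate-3, crate-7 — no chain reaches any other.
That is 7.

7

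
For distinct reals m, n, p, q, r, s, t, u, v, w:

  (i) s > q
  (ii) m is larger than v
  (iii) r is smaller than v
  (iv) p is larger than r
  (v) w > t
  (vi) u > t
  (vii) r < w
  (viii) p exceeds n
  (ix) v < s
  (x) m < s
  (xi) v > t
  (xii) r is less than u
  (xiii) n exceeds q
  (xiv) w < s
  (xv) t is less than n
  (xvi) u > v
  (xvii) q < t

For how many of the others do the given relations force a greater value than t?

7

Directly above t: w, n, v, u.
One step further: m, s, p (7 so far).
No other element is forced above t by the given relations, so the count is 7.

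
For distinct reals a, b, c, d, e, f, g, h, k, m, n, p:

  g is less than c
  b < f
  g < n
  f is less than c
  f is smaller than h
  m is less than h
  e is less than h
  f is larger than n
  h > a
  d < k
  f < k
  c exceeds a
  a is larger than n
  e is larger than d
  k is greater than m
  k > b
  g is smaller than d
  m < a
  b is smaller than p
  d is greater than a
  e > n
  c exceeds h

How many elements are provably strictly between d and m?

1

The relations place m below d. An element lies strictly between them when it is forced above m and also forced below d.
Above m: {a, e, h, c, k}. Below d: {g, n, a}.
Intersection: {a} — 1.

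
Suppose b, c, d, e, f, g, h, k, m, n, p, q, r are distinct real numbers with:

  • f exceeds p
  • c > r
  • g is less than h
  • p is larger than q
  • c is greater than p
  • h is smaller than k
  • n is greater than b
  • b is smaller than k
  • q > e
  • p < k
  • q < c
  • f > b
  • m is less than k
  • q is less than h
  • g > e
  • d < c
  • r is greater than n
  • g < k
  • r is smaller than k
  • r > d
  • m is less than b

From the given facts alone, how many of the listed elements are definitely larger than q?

Directly above q: p, c, h.
One step further: f, k (5 so far).
No other element is forced above q by the given relations, so the count is 5.

5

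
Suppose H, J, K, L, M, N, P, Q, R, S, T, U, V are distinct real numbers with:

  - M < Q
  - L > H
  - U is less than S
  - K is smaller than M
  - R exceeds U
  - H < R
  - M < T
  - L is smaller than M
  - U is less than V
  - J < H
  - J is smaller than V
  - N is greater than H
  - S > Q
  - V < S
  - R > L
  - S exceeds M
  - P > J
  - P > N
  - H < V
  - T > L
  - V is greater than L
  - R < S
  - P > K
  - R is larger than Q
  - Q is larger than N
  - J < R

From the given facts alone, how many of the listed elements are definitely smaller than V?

4

From V the given relations immediately reach J, H, U, L.
Nothing else is reachable below V; 4 in all.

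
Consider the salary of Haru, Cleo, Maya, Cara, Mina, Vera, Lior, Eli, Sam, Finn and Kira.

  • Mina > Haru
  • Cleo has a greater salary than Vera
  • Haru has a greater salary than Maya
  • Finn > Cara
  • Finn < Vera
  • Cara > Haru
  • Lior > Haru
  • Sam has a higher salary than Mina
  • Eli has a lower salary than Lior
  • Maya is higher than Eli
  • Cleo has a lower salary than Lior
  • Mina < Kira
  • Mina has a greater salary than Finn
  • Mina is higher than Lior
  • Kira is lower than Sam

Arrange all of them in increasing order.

Eli < Maya < Haru < Cara < Finn < Vera < Cleo < Lior < Mina < Kira < Sam

The consecutive links are each given: Eli < Maya; Maya < Haru; Haru < Cara; Cara < Finn; Finn < Vera; Vera < Cleo; Cleo < Lior; Lior < Mina; Mina < Kira; Kira < Sam.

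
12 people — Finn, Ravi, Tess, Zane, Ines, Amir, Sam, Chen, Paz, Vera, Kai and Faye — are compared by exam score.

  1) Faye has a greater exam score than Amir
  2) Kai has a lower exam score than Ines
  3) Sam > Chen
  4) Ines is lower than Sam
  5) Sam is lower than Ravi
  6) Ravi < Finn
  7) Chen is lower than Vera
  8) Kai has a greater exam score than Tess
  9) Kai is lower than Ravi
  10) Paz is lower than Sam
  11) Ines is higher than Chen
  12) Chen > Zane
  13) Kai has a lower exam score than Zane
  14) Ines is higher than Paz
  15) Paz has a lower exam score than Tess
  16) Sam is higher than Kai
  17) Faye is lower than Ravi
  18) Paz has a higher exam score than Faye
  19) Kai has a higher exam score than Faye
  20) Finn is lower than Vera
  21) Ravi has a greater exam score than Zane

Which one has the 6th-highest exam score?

The consecutive relations fix a unique order: Amir < Faye < Paz < Tess < Kai < Zane < Chen < Ines < Sam < Ravi < Finn < Vera.
The 6th largest is Chen.

Chen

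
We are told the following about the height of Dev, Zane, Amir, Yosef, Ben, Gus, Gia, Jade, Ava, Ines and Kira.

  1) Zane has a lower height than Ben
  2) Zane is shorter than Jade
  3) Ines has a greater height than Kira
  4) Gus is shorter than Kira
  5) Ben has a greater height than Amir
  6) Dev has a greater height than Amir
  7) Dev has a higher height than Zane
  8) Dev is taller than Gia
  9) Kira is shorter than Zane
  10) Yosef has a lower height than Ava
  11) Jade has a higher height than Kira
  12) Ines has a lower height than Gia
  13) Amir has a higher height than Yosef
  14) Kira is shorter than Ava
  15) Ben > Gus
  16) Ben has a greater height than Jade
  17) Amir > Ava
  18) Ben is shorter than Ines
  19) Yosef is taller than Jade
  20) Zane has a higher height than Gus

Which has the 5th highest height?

The consecutive relations fix a unique order: Gus < Kira < Zane < Jade < Yosef < Ava < Amir < Ben < Ines < Gia < Dev.
Counting 5 from the largest end gives Amir.

Amir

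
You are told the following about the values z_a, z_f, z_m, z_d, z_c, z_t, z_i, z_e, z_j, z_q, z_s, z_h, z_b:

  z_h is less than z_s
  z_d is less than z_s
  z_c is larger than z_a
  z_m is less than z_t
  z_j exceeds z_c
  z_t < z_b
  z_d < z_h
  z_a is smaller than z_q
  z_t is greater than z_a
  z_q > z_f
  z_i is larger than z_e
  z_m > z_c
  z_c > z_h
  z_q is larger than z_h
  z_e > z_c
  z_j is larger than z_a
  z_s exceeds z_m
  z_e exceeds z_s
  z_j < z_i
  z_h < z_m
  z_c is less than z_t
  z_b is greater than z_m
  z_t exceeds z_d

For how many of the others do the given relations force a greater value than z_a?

The elements the relations force above z_a are z_c, z_j, z_m, z_s, z_t, z_b, z_q, z_e, z_i — no chain reaches any other.
That is 9.

9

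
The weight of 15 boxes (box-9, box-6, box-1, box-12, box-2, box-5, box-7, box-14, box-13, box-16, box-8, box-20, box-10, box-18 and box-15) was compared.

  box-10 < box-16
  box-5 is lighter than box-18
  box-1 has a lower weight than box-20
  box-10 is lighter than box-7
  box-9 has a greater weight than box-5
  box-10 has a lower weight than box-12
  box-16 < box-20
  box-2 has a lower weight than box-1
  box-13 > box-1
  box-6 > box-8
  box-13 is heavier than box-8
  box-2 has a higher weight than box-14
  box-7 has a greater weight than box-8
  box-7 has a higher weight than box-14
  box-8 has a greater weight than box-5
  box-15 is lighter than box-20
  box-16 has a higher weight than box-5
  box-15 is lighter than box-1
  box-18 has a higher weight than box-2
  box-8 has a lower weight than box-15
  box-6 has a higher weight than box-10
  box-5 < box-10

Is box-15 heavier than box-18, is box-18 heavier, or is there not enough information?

undetermined

Following every chain through box-15: above box-15 we get box-1, box-20, box-13; below box-15 we get box-5, box-8.
box-18 is not reached, and no chain runs the other way from box-18 to box-15.
So the given relations leave the order of box-15 and box-18 undetermined.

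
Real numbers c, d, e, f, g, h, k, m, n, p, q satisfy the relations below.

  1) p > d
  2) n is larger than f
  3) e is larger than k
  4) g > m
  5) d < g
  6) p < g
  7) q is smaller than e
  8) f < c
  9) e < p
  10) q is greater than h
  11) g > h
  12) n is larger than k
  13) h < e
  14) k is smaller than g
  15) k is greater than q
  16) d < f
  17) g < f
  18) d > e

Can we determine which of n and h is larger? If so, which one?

n

h < q < k < e < d < p < g < f < n, by transitivity through q, k, e, d, p, g, f.
So n is larger.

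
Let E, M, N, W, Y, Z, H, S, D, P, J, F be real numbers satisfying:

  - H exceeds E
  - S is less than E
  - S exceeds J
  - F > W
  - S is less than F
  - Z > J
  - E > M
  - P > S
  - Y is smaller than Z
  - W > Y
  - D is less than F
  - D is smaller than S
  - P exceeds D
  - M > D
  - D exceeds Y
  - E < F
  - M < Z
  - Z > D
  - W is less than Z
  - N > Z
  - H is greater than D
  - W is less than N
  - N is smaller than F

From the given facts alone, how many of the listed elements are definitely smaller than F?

The elements the relations force below F are Y, J, D, S, M, W, E, Z, N — no chain reaches any other.
That is 9.

9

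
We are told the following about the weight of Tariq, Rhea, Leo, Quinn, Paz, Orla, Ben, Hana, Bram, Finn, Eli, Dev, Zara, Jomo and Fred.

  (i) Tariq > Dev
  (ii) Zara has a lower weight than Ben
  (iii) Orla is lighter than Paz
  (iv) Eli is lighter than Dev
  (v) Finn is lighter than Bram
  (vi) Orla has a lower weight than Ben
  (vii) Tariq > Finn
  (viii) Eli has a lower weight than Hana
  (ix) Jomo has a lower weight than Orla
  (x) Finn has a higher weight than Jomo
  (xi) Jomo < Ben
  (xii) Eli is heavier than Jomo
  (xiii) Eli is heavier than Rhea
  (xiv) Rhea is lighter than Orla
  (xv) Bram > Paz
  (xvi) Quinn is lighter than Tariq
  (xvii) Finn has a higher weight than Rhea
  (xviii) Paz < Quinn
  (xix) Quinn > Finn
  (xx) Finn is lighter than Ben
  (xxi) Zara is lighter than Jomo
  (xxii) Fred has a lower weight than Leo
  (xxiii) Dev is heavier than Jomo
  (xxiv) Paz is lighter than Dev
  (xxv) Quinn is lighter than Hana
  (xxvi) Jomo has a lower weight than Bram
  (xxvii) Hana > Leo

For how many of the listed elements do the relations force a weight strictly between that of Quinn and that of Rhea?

Chaining upward from Rhea reaches: Orla, Finn, Eli, Paz, Dev, Ben, Tariq, Hana, Bram.
Chaining downward from Quinn reaches: Zara, Jomo, Orla, Finn, Paz.
Strictly between Rhea and Quinn are those in both lists: Orla, Finn, Paz — 3 elements.

3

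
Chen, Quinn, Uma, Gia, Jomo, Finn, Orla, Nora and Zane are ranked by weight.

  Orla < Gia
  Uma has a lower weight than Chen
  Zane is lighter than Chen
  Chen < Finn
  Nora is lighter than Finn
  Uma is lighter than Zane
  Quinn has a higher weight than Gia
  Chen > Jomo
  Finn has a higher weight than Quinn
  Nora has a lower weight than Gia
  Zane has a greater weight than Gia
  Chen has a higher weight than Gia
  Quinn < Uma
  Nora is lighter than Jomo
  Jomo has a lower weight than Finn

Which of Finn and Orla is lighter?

Orla

The relevant relations are Orla < Gia; Gia < Quinn; Quinn < Uma; Uma < Zane; Zane < Chen; Chen < Finn.
Chaining these gives Orla < Gia < Quinn < Uma < Zane < Chen < Finn.
So Orla < Finn; Orla is the lighter of the two.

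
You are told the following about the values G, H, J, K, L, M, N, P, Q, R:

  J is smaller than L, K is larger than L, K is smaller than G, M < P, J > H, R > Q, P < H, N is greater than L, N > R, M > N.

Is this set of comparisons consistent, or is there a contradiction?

inconsistent

Chaining the given relations yields N < M < P < H < J < L, so N < L. But one relation states L < N. These cannot both hold.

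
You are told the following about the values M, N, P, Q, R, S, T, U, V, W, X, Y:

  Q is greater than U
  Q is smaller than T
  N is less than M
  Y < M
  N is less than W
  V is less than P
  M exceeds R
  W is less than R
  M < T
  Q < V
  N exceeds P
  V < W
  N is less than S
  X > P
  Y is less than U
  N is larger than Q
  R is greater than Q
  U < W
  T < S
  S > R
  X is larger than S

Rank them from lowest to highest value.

Y < U < Q < V < P < N < W < R < M < T < S < X

Nothing is placed below Y, so it is least; from there Y < U; U < Q; Q < V; V < P; P < N; N < W; W < R; R < M; M < T; T < S; S < X, each given directly.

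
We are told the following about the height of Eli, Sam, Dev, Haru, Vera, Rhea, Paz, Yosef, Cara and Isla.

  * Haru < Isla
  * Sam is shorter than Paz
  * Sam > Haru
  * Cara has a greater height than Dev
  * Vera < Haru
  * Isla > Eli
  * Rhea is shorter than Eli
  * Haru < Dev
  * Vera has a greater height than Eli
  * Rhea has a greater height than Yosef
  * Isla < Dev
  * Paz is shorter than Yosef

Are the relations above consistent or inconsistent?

We have Haru < Sam stated directly, yet also Sam < Paz < Yosef < Rhea < Eli < Vera < Haru by chaining the others — so Sam < Haru. Contradiction.

inconsistent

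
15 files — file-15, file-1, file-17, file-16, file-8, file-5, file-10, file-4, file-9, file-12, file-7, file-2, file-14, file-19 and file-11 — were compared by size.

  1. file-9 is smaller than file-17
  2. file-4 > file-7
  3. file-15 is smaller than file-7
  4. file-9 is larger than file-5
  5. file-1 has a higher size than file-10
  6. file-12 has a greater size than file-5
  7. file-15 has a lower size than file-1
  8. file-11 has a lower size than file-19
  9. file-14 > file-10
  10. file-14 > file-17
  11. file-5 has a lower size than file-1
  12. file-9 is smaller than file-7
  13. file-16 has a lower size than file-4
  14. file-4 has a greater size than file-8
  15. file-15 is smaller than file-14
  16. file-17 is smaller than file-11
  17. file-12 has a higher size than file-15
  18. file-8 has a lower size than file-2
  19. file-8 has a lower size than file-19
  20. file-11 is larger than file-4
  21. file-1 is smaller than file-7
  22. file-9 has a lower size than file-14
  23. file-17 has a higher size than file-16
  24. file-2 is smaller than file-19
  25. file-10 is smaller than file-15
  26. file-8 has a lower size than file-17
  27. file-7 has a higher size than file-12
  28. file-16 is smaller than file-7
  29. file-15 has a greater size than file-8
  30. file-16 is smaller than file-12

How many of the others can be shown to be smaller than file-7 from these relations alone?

8

From file-7 the given relations immediately reach file-16, file-9, file-15, file-12, file-1.
From those, file-10, file-5, file-8 — 8 in total.
Nothing else is reachable below file-7; 8 in all.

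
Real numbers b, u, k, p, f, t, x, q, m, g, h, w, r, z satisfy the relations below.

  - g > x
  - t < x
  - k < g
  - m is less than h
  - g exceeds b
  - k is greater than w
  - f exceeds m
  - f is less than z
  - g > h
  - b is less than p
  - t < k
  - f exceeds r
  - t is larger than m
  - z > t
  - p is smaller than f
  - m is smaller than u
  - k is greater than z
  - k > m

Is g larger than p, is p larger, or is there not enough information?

g

p < f and f < z give p < z.
With z < k: p < f < z < k.
Then k < g extends the chain to g.
So g is larger.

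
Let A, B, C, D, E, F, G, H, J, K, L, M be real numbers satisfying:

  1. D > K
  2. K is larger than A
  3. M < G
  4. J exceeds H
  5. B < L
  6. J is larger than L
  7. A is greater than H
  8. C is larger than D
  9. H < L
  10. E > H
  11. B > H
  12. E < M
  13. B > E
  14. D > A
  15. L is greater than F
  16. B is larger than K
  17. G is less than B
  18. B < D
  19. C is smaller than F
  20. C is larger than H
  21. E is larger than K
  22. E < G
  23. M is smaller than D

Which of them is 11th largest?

Chaining the given pairs: H < A < K < E < M < G < B < D < C < F < L < J.
The 11th largest is A.

A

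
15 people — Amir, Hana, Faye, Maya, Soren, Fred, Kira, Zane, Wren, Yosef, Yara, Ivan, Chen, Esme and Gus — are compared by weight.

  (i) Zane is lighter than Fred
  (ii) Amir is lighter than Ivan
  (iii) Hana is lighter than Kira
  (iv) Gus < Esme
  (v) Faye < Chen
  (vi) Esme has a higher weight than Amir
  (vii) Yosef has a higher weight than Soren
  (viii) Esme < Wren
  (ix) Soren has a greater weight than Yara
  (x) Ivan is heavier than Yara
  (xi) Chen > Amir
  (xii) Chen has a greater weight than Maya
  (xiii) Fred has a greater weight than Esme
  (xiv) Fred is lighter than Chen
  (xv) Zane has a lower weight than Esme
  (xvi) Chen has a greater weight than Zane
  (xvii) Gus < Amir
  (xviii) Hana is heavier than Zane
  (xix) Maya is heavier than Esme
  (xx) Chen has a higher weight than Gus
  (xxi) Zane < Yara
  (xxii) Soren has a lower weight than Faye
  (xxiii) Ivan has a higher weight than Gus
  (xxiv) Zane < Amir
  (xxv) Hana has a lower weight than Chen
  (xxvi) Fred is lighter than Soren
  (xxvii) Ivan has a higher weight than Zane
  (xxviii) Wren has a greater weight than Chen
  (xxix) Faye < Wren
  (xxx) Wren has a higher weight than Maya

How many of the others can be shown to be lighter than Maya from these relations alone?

4

Directly below Maya: Esme.
One step further: Zane, Gus, Amir (4 so far).
Nothing else is reachable below Maya; 4 in all.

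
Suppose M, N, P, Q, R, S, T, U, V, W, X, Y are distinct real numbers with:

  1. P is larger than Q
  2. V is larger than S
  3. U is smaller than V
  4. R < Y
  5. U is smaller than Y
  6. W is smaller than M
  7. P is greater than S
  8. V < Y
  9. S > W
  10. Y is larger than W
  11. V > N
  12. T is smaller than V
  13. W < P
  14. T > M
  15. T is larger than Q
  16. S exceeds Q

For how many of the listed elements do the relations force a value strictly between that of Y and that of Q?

3

The relations place Q below Y. An element lies strictly between them when it is forced above Q and also forced below Y.
Above Q: {S, T, V, P}. Below Y: {U, W, M, S, N, T, R, V}.
Intersection: {S, T, V} — 3.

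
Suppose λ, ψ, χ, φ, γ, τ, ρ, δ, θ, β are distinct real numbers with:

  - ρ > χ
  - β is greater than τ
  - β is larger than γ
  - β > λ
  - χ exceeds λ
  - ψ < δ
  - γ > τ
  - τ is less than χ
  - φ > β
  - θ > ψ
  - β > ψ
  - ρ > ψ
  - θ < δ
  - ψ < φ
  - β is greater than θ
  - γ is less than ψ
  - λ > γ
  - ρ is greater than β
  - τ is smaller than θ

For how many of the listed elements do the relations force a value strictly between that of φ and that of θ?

The relations place θ below φ. An element lies strictly between them when it is forced above θ and also forced below φ.
Above θ: {β, ρ, δ}. Below φ: {τ, γ, ψ, λ, β}.
Intersection: {β} — 1.

1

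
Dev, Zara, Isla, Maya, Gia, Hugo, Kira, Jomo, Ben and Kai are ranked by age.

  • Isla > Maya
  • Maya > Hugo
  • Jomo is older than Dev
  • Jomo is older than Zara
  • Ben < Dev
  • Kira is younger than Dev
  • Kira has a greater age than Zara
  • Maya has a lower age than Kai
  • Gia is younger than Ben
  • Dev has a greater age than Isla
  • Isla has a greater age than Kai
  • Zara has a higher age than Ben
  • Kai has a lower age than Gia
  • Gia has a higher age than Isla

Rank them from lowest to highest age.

Each adjacent pair is fixed by a given relation: Hugo < Maya; Maya < Kai; Kai < Isla; Isla < Gia; Gia < Ben; Ben < Zara; Zara < Kira; Kira < Dev; Dev < Jomo. Chaining them end to end gives the full order.

Hugo < Maya < Kai < Isla < Gia < Ben < Zara < Kira < Dev < Jomo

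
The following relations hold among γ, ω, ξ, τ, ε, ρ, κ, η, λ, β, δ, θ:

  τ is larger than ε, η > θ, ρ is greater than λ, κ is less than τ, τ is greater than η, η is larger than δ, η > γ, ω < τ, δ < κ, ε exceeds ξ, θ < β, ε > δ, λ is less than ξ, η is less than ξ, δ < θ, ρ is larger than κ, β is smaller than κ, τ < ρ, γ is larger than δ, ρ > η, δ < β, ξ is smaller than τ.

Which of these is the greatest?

δ is not greatest since δ < η; θ is not greatest since θ < β; λ is not greatest since λ < ρ; γ is not greatest since γ < η; ω is not greatest since ω < τ; η is not greatest since η < τ; β is not greatest since β < κ; κ is not greatest since κ < τ; ξ is not greatest since ξ < ε; ε is not greatest since ε < τ; τ is not greatest since τ < ρ.
Only ρ has nothing above it, so ρ is the greatest.

ρ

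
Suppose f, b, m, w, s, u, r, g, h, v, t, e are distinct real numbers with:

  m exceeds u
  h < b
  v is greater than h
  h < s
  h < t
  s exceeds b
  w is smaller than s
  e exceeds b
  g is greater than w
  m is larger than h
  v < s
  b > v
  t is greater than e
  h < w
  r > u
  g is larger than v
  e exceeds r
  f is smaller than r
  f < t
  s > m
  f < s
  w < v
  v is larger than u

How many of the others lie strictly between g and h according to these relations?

2

The relations place h below g. An element lies strictly between them when it is forced above h and also forced below g.
Above h: {w, v, m, b, s, e, t}. Below g: {u, w, v}.
Intersection: {w, v} — 2.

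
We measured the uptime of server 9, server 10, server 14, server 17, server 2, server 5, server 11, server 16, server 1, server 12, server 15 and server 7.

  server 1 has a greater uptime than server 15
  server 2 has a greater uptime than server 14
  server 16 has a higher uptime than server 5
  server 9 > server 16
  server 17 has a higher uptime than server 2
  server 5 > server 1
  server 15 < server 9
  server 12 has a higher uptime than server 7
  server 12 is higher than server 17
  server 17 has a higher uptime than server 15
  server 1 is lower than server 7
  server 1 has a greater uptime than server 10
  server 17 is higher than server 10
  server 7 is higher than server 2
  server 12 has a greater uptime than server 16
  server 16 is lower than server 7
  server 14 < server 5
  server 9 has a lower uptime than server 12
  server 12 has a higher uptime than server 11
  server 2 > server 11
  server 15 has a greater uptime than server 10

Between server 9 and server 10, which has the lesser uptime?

server 10

Chaining the given relations: server 10 < server 15 < server 1 < server 5 < server 16 < server 9.
So server 10 < server 9; server 10 is the lower of the two.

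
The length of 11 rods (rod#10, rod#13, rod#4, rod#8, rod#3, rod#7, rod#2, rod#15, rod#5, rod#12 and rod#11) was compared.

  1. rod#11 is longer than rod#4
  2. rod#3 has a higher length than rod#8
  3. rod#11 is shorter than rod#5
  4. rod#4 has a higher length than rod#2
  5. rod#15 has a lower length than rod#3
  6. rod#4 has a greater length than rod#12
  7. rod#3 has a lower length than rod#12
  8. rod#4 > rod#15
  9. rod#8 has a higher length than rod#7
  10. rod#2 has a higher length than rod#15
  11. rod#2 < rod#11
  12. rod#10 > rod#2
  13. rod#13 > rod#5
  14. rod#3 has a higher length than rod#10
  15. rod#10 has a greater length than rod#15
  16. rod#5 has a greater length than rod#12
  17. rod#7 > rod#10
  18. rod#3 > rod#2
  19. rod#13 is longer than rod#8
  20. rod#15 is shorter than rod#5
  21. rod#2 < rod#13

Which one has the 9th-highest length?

The consecutive relations fix a unique order: rod#15 < rod#2 < rod#10 < rod#7 < rod#8 < rod#3 < rod#12 < rod#4 < rod#11 < rod#5 < rod#13.
Counting 9 from the largest end gives rod#10.

rod#10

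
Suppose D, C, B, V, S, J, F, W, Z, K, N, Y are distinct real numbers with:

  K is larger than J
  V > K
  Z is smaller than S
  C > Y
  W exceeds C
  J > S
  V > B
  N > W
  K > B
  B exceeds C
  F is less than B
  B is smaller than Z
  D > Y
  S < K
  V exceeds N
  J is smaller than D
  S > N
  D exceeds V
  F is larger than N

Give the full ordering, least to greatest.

Y < C < W < N < F < B < Z < S < J < K < V < D

Nothing is placed below Y, so it is least; from there Y < C; C < W; W < N; N < F; F < B; B < Z; Z < S; S < J; J < K; K < V; V < D, each given directly.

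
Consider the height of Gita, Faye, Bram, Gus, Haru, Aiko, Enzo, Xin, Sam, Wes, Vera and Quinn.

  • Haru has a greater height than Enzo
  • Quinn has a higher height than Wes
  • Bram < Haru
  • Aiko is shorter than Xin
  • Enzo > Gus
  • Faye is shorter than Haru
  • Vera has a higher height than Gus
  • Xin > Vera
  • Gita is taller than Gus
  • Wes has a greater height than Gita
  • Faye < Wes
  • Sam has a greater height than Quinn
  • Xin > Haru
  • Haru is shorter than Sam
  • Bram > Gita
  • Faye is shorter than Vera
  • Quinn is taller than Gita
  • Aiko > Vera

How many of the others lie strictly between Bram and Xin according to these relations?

1

Chaining upward from Bram reaches: Haru, Sam.
Chaining downward from Xin reaches: Gus, Enzo, Faye, Gita, Vera, Aiko, Haru.
Strictly between Bram and Xin are those in both lists: Haru — 1 element.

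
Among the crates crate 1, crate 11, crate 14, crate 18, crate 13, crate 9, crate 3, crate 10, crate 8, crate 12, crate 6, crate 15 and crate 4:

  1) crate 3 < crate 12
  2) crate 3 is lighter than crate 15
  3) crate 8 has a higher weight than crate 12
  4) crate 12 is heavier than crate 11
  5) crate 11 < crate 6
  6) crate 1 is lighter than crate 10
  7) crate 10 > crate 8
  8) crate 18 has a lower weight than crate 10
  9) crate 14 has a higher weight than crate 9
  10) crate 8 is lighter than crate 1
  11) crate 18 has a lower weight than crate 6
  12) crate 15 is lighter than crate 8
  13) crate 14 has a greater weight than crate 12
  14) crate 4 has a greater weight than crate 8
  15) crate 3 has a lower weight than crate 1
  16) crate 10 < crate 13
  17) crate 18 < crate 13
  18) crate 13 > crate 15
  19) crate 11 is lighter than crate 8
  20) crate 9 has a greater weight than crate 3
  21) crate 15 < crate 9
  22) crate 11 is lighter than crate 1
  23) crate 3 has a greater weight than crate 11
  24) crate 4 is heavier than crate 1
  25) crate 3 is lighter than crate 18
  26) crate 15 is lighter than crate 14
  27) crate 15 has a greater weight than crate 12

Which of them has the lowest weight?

Chaining upward from crate 11: directly above it, crate 3, crate 12, crate 8, crate 1, crate 6; then crate 15, crate 18, crate 9, crate 10, crate 4, crate 14; then crate 13.
That covers every other element, and nothing is given below crate 11, so crate 11 is the lowest weight.

crate 11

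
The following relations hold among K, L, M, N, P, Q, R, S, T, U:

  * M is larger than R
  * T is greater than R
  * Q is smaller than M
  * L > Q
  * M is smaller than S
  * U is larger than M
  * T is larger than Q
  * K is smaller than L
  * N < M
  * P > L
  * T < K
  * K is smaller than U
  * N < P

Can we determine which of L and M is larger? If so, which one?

undetermined

Following every chain through M: above M we get U, S; below M we get N, R, Q.
L is not reached, and no chain runs the other way from L to M.
So the given relations leave the order of M and L undetermined.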